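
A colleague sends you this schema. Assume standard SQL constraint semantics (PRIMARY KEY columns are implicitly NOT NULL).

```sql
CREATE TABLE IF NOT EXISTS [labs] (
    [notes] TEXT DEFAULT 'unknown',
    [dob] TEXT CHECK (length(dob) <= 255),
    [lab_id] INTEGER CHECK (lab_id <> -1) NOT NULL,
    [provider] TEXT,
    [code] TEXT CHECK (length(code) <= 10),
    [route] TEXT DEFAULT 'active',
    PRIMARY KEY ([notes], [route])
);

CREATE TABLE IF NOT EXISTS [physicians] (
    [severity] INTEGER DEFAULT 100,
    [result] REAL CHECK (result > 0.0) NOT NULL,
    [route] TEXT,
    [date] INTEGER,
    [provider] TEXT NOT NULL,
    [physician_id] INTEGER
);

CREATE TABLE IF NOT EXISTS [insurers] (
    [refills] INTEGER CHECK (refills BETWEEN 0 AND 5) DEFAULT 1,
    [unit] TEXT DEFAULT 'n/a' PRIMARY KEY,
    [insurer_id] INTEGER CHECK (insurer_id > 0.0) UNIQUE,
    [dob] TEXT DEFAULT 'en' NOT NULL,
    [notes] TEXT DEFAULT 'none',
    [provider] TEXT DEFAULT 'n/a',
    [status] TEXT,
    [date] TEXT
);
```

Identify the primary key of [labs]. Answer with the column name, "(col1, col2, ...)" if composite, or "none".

A table-level PRIMARY KEY clause names 2 columns: notes, route.
This is a composite key — the combination is unique, not each column individually.

(notes, route)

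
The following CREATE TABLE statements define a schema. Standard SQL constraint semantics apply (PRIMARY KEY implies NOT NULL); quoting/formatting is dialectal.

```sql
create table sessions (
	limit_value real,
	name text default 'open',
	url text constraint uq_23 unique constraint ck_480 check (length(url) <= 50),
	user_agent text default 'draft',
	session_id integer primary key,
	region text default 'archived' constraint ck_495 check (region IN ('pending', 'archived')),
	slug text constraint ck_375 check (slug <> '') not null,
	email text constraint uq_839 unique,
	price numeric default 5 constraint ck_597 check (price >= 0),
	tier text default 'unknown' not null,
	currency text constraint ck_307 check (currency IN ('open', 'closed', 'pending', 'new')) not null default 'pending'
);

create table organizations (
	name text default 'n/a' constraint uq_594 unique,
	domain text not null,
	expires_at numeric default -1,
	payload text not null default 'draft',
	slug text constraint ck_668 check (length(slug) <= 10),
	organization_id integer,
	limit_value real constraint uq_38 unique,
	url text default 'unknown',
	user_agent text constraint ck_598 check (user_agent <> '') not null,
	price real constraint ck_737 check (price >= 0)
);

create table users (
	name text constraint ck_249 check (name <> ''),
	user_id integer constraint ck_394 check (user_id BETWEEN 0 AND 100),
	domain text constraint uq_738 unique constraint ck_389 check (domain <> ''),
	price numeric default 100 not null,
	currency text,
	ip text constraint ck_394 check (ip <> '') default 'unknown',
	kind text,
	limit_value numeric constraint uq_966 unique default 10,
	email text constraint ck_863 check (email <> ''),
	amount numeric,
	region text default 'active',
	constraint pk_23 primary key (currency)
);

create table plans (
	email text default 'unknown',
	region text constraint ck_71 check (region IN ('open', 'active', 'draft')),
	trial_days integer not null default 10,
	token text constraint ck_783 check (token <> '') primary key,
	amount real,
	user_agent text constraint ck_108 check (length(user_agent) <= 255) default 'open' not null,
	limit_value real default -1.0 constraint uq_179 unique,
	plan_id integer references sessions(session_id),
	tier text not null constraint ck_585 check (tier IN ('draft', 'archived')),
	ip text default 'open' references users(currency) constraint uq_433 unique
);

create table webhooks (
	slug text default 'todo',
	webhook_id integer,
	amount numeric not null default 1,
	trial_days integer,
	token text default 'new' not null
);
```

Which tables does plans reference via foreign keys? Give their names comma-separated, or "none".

sessions, users

- plan_id REFERENCES sessions(session_id).
- ip REFERENCES users(currency).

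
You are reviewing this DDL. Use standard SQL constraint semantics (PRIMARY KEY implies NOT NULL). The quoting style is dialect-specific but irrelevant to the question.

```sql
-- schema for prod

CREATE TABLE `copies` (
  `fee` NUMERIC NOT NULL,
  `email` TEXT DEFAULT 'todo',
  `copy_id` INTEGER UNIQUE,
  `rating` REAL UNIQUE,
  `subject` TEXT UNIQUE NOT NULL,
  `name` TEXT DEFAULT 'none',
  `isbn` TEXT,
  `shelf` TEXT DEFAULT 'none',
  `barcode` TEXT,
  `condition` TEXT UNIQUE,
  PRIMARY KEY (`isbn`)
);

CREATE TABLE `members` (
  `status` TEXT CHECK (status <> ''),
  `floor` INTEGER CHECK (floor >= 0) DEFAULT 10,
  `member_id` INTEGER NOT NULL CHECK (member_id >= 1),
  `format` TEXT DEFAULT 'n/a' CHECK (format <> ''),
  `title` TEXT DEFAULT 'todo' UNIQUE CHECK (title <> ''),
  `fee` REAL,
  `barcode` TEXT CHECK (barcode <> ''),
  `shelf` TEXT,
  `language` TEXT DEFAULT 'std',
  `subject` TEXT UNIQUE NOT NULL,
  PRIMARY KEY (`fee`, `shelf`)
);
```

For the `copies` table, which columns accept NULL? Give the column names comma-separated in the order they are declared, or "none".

email, copy_id, rating, name, shelf, barcode, condition

- fee: declared NOT NULL → not nullable.
- email: DEFAULT only fills an omitted column; an explicit NULL is still allowed → nullable.
- copy_id: UNIQUE does not imply NOT NULL → nullable.
- rating: UNIQUE does not imply NOT NULL → nullable.
- subject: declared NOT NULL → not nullable.
- name: DEFAULT only fills an omitted column; an explicit NULL is still allowed → nullable.
- isbn: part of the PRIMARY KEY, which implies NOT NULL → not nullable.
- shelf: DEFAULT only fills an omitted column; an explicit NULL is still allowed → nullable.
- barcode: no NOT NULL constraint applies → nullable.
- condition: UNIQUE does not imply NOT NULL → nullable.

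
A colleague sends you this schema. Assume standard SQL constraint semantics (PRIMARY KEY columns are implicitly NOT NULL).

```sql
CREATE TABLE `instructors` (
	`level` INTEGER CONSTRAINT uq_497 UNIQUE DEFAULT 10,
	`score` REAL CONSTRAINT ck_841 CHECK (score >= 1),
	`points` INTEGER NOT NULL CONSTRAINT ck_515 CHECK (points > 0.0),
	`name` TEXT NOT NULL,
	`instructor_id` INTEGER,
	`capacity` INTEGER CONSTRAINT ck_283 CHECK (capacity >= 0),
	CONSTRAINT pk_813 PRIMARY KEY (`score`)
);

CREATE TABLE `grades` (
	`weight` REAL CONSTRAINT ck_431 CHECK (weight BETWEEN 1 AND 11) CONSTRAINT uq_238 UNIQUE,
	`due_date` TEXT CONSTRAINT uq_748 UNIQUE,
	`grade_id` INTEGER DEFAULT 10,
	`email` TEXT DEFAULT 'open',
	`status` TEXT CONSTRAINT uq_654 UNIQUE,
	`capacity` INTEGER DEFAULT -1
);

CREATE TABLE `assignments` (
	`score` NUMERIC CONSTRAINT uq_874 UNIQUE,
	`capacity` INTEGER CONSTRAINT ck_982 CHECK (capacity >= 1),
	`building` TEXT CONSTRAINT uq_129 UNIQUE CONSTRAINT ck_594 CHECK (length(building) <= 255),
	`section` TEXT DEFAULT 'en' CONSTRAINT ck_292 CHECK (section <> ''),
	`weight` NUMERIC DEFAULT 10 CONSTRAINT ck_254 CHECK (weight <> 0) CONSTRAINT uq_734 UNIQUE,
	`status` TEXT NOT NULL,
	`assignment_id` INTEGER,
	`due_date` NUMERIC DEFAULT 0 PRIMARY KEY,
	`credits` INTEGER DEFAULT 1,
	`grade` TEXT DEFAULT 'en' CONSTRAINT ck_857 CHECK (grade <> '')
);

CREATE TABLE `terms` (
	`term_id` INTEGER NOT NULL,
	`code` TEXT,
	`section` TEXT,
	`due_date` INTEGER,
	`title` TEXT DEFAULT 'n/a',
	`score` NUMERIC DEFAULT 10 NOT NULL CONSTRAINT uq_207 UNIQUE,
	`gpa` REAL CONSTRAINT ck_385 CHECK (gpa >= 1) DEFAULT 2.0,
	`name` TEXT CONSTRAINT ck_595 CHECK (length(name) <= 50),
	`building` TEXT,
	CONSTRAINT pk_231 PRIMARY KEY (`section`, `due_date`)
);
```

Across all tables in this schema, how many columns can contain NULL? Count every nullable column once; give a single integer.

instructors: 3 nullable (level, instructor_id, capacity — PK (score) and explicit NOT NULL columns excluded).
grades: 6 nullable (weight, due_date, grade_id, email, status, capacity — PK none and explicit NOT NULL columns excluded).
assignments: 8 nullable (score, capacity, building, section, weight, assignment_id, credits, grade — PK (due_date) and explicit NOT NULL columns excluded).
terms: 5 nullable (code, title, gpa, name, building — PK (section, due_date) and explicit NOT NULL columns excluded).
Total: 3 + 6 + 8 + 5 = 22.

22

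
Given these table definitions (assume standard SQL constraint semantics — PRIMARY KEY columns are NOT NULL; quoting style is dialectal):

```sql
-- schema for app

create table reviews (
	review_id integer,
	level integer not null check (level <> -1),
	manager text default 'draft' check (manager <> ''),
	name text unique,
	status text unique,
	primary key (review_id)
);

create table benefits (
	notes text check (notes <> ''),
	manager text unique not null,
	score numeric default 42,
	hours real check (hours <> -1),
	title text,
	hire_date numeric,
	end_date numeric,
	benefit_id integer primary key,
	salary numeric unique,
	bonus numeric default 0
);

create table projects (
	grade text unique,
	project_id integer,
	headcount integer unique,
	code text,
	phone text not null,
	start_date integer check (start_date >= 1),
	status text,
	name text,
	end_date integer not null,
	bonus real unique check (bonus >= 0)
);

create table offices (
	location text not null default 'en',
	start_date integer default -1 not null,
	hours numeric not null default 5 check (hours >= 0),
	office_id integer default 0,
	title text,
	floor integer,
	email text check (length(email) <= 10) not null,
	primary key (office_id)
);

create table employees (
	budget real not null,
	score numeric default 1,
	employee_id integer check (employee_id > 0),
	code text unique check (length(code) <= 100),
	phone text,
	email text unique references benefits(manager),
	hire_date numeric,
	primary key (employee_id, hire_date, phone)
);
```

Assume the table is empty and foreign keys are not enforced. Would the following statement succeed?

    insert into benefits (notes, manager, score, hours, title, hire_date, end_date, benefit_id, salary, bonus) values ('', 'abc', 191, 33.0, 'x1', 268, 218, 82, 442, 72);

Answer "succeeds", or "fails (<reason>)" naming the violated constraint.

The value '' for notes violates CHECK (notes <> '').

fails (CHECK on notes)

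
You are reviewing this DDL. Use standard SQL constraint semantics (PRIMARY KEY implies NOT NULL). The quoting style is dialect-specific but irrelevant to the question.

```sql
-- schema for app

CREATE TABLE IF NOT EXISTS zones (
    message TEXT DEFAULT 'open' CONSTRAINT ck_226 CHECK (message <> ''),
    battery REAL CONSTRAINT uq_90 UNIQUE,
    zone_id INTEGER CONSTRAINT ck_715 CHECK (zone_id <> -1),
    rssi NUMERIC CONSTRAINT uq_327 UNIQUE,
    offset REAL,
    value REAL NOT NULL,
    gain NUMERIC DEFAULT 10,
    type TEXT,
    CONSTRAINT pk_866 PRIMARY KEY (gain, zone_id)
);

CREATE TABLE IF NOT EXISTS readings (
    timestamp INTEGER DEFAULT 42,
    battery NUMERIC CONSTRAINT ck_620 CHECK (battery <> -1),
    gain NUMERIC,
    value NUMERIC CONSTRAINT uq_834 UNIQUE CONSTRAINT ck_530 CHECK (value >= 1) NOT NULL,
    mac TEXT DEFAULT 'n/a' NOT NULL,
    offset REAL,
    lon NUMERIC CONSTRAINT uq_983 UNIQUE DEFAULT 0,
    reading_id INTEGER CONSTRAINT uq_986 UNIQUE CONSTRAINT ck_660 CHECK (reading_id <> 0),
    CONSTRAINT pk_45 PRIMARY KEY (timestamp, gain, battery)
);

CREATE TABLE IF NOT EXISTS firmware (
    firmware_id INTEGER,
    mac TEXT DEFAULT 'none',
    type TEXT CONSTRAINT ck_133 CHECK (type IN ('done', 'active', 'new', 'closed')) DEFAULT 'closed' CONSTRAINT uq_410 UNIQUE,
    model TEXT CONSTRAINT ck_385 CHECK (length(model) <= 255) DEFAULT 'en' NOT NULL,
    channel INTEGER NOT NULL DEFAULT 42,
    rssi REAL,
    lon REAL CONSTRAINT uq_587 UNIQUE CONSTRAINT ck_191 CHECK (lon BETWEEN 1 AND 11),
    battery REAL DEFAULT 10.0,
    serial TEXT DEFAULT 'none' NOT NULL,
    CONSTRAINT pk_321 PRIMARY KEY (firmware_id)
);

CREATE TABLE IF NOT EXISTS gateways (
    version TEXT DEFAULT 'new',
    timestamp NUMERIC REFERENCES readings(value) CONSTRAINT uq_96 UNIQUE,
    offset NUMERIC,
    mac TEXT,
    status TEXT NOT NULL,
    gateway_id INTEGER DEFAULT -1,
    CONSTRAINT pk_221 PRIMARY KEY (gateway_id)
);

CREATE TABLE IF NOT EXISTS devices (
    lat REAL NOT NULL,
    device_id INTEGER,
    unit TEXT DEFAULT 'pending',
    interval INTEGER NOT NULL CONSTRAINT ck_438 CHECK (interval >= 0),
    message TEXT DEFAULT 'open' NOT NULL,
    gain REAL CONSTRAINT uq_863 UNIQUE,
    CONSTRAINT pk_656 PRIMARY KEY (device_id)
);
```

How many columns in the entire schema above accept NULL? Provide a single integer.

19

zones: 5 nullable (message, battery, rssi, offset, type — PK (gain, zone_id) and explicit NOT NULL columns excluded).
readings: 3 nullable (offset, lon, reading_id — PK (timestamp, gain, battery) and explicit NOT NULL columns excluded).
firmware: 5 nullable (mac, type, rssi, lon, battery — PK (firmware_id) and explicit NOT NULL columns excluded).
gateways: 4 nullable (version, timestamp, offset, mac — PK (gateway_id) and explicit NOT NULL columns excluded).
devices: 2 nullable (unit, gain — PK (device_id) and explicit NOT NULL columns excluded).
Total: 5 + 3 + 5 + 4 + 2 = 19.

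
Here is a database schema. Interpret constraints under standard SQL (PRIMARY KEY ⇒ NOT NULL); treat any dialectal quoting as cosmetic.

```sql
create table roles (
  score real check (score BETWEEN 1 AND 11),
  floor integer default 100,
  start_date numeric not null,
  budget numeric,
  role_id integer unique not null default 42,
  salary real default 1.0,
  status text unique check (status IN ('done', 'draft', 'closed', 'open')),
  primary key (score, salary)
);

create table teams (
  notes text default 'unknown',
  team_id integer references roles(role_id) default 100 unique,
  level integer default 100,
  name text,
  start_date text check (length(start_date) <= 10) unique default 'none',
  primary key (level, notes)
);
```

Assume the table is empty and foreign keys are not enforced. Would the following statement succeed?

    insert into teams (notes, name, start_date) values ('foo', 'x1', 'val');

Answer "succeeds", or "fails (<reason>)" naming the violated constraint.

NOT NULL columns: level defaults to 100; notes is supplied.
CHECK constraints: 'val' satisfies (length(start_date) <= 10).
No constraint is violated.

succeeds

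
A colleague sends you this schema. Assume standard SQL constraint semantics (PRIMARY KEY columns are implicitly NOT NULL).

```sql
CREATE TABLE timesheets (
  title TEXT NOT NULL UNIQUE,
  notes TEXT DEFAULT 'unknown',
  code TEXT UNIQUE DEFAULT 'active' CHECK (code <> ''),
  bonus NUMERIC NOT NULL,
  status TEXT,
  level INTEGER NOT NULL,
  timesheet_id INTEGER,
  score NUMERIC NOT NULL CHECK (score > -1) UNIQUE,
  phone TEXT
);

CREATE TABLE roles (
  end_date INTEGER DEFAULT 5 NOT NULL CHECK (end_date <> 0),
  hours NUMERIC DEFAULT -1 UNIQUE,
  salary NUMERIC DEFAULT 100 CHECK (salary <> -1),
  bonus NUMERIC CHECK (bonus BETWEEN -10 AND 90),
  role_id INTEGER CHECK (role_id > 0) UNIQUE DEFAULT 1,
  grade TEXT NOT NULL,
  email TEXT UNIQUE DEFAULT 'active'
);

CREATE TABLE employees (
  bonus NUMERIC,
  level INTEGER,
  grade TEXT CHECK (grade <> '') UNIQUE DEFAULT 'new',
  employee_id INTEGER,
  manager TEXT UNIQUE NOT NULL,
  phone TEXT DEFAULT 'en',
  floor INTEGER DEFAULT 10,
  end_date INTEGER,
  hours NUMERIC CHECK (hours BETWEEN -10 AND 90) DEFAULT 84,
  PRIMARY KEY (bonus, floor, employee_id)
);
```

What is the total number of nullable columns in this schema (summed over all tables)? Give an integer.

15

timesheets: 5 nullable (notes, code, status, timesheet_id, phone — PK none and explicit NOT NULL columns excluded).
roles: 5 nullable (hours, salary, bonus, role_id, email — PK none and explicit NOT NULL columns excluded).
employees: 5 nullable (level, grade, phone, end_date, hours — PK (bonus, floor, employee_id) and explicit NOT NULL columns excluded).
Total: 5 + 5 + 5 = 15.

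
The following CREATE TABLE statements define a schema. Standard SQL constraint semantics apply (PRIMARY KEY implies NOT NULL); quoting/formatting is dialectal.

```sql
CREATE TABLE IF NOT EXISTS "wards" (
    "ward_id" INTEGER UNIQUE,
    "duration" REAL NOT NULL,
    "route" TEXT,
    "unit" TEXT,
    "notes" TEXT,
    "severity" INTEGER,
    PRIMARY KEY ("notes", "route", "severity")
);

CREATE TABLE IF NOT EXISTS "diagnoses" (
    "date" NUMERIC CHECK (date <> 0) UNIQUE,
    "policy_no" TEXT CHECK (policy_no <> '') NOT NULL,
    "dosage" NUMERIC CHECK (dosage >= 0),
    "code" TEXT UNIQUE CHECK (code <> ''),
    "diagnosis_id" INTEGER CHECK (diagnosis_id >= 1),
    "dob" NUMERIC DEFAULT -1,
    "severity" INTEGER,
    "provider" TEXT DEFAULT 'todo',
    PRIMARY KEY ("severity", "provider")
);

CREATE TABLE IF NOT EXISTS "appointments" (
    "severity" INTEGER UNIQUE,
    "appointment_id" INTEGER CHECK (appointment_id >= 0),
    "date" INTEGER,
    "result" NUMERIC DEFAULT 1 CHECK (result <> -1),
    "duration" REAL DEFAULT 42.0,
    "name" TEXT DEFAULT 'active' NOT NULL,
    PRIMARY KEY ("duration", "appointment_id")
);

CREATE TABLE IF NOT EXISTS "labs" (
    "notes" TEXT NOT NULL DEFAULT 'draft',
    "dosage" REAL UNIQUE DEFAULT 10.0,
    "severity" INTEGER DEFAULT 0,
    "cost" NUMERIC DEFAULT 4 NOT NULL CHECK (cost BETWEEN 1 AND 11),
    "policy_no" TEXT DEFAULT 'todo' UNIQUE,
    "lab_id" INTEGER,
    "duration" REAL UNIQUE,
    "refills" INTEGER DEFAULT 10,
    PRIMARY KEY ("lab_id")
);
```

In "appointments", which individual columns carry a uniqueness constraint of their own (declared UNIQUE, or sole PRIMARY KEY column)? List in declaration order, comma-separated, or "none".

severity

- severity: declared UNIQUE → unique.
- appointment_id: part of a composite PRIMARY KEY — only the tuple is unique, not this column on its own.
- date: no UNIQUE or single-column PK constraint.
- result: no UNIQUE or single-column PK constraint.
- duration: part of a composite PRIMARY KEY — only the tuple is unique, not this column on its own.
- name: no UNIQUE or single-column PK constraint.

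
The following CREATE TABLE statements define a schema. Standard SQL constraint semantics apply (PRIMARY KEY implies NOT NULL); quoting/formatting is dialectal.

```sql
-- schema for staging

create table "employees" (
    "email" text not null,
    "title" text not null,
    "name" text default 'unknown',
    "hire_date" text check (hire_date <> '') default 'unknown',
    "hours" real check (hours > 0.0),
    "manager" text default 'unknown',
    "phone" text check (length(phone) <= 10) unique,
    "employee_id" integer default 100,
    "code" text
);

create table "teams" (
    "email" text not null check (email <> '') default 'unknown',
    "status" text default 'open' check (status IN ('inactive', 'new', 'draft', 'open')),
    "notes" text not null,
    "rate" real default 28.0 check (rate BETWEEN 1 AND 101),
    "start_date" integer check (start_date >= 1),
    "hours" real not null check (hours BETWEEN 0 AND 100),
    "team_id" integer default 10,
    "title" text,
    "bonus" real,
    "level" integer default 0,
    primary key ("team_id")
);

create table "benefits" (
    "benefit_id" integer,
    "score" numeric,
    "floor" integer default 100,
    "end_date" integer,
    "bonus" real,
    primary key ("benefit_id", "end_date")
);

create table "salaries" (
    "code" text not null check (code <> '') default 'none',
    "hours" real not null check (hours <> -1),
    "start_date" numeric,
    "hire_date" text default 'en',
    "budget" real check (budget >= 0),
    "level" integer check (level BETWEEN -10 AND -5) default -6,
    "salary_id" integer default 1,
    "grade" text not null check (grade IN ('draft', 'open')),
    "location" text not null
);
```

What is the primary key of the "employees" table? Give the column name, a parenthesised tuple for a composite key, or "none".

No column is declared PRIMARY KEY inline, and there is no table-level PRIMARY KEY clause in employees.

none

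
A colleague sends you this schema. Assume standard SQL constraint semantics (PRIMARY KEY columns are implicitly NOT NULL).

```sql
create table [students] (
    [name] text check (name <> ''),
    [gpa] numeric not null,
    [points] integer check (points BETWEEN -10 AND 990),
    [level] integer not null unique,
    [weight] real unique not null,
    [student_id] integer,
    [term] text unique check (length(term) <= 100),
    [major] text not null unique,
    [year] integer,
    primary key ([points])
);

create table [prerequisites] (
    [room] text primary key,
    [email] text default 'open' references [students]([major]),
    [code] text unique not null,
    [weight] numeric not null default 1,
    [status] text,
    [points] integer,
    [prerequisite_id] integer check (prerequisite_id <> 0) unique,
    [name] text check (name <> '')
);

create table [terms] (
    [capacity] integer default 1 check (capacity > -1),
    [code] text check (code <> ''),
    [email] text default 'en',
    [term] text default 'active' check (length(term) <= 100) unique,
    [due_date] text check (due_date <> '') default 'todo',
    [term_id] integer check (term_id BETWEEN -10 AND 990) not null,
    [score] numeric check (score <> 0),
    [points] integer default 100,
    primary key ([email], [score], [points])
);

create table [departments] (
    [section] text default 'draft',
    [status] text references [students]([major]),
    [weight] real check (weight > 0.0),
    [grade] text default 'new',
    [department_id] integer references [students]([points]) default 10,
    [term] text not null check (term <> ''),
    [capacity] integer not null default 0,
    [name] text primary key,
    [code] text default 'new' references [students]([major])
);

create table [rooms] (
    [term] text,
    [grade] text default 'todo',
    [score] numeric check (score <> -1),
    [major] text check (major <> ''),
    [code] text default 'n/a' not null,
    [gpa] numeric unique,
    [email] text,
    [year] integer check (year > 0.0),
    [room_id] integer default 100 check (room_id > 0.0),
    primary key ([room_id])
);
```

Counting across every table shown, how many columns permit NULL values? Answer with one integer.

26

students: 4 nullable (name, student_id, term, year — PK (points) and explicit NOT NULL columns excluded).
prerequisites: 5 nullable (email, status, points, prerequisite_id, name — PK (room) and explicit NOT NULL columns excluded).
terms: 4 nullable (capacity, code, term, due_date — PK (email, score, points) and explicit NOT NULL columns excluded).
departments: 6 nullable (section, status, weight, grade, department_id, code — PK (name) and explicit NOT NULL columns excluded).
rooms: 7 nullable (term, grade, score, major, gpa, email, year — PK (room_id) and explicit NOT NULL columns excluded).
Total: 4 + 5 + 4 + 6 + 7 = 26.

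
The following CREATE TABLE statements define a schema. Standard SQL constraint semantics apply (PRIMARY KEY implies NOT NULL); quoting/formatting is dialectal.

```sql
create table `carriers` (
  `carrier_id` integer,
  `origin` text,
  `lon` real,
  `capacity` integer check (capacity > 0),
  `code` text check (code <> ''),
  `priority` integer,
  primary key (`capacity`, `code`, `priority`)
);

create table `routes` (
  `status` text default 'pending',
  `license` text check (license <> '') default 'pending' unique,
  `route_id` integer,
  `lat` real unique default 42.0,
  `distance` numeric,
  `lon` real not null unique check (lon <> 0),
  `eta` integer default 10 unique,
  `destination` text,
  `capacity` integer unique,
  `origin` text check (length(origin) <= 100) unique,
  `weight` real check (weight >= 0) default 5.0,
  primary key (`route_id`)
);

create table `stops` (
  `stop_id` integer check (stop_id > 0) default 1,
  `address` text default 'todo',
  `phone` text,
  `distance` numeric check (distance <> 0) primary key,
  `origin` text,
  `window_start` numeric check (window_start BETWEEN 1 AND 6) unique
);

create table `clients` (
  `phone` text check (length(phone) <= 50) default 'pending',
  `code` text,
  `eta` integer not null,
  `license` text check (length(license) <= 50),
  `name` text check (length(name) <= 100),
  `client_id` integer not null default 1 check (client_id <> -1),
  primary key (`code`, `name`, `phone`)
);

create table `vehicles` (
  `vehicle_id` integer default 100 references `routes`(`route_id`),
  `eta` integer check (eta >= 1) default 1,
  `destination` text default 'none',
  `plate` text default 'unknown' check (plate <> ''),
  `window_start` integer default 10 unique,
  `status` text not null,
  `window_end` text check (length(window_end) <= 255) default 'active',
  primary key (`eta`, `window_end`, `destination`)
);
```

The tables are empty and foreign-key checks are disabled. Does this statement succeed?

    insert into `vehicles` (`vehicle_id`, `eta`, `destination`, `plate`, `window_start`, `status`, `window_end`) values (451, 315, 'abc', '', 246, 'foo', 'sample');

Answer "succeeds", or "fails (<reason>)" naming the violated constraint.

The value '' for plate violates CHECK (plate <> '').

fails (CHECK on plate)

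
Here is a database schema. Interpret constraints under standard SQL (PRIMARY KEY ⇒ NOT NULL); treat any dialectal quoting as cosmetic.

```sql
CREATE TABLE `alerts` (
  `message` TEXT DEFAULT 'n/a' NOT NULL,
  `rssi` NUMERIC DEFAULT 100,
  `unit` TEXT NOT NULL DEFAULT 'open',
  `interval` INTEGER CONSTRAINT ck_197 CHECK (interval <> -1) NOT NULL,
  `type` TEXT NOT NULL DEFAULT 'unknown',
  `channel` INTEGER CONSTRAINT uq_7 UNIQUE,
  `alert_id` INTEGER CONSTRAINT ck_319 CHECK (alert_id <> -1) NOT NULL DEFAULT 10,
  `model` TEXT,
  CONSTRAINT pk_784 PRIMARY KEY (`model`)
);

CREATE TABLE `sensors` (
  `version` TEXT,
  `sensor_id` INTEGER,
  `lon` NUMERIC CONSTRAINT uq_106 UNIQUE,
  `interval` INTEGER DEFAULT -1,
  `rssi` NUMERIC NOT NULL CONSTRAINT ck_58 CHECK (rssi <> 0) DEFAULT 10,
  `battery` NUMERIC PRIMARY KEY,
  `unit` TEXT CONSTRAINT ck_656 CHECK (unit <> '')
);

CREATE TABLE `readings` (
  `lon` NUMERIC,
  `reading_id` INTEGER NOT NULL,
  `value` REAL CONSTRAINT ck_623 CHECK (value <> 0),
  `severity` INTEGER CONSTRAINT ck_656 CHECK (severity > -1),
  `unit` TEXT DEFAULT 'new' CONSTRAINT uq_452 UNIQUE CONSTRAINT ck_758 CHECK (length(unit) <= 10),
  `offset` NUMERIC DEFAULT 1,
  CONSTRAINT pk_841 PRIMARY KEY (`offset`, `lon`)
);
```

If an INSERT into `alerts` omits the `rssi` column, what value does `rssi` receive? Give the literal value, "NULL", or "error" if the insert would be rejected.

rssi has an explicit DEFAULT 100.
When the column is omitted from an INSERT, that default is used.

100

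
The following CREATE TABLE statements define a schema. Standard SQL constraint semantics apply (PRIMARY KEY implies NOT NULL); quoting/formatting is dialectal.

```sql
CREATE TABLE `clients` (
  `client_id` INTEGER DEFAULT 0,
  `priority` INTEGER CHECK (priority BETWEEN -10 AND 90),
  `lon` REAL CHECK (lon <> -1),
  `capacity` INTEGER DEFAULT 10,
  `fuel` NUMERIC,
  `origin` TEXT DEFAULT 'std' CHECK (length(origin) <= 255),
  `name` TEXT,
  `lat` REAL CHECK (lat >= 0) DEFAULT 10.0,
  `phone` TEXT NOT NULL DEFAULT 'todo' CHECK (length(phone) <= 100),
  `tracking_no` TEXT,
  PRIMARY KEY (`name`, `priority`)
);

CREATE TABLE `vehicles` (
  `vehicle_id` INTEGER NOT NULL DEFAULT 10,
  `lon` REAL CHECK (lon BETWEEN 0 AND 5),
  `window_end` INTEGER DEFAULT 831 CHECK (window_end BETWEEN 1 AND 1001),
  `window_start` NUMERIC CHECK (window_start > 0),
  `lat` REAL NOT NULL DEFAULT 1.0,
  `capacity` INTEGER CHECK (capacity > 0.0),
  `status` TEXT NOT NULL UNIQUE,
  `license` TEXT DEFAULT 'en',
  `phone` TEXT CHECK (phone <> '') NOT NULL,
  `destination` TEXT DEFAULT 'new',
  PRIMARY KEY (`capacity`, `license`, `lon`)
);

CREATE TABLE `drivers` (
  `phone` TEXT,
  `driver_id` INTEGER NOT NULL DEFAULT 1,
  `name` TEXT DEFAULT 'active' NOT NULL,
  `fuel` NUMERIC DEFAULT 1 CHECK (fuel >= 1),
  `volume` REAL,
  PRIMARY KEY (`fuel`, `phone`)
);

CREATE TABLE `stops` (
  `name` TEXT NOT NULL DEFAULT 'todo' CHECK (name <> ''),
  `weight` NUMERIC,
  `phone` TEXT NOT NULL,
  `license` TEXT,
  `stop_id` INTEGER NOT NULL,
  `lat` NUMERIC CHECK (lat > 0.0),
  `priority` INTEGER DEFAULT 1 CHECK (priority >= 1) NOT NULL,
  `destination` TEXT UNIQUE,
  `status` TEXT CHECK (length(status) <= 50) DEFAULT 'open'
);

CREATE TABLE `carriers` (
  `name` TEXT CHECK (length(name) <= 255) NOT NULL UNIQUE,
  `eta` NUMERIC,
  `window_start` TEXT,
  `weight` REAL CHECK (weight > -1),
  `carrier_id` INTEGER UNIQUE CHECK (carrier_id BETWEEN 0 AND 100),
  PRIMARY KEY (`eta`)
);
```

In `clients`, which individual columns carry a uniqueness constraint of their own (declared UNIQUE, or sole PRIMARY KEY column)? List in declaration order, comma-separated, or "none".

- client_id: no UNIQUE or single-column PK constraint.
- priority: part of a composite PRIMARY KEY — only the tuple is unique, not this column on its own.
- lon: no UNIQUE or single-column PK constraint.
- capacity: no UNIQUE or single-column PK constraint.
- fuel: no UNIQUE or single-column PK constraint.
- origin: no UNIQUE or single-column PK constraint.
- name: part of a composite PRIMARY KEY — only the tuple is unique, not this column on its own.
- lat: no UNIQUE or single-column PK constraint.
- phone: no UNIQUE or single-column PK constraint.
- tracking_no: no UNIQUE or single-column PK constraint.

none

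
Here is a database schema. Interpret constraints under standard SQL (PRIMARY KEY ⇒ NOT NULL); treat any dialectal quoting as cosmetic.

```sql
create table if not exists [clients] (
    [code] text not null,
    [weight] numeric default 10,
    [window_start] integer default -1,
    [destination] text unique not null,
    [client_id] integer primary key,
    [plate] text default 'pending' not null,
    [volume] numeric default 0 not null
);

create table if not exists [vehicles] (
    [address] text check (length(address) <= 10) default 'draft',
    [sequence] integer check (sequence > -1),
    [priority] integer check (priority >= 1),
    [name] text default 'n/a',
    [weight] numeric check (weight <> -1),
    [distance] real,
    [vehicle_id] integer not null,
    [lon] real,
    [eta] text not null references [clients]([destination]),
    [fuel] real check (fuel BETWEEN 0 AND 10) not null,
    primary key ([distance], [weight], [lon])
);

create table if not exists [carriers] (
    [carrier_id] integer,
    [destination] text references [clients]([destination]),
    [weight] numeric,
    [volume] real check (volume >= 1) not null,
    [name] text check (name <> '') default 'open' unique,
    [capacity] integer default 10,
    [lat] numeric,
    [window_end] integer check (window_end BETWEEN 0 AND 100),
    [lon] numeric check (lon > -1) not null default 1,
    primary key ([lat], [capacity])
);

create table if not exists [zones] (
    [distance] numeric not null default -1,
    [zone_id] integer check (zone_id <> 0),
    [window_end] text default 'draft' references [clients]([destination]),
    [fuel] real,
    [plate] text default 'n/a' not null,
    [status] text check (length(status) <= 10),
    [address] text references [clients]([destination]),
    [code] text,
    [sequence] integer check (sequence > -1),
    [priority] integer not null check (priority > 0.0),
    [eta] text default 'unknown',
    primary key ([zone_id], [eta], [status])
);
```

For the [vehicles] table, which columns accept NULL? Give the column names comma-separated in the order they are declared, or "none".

- address: CHECK does not forbid NULL (a CHECK constraint passes when its expression is NULL) → nullable.
- sequence: CHECK does not forbid NULL (a CHECK constraint passes when its expression is NULL) → nullable.
- priority: CHECK does not forbid NULL (a CHECK constraint passes when its expression is NULL) → nullable.
- name: DEFAULT only fills an omitted column; an explicit NULL is still allowed → nullable.
- weight: part of the PRIMARY KEY, which implies NOT NULL → not nullable.
- distance: part of the PRIMARY KEY, which implies NOT NULL → not nullable.
- vehicle_id: declared NOT NULL → not nullable.
- lon: part of the PRIMARY KEY, which implies NOT NULL → not nullable.
- eta: declared NOT NULL → not nullable.
- fuel: declared NOT NULL → not nullable.

address, sequence, priority, name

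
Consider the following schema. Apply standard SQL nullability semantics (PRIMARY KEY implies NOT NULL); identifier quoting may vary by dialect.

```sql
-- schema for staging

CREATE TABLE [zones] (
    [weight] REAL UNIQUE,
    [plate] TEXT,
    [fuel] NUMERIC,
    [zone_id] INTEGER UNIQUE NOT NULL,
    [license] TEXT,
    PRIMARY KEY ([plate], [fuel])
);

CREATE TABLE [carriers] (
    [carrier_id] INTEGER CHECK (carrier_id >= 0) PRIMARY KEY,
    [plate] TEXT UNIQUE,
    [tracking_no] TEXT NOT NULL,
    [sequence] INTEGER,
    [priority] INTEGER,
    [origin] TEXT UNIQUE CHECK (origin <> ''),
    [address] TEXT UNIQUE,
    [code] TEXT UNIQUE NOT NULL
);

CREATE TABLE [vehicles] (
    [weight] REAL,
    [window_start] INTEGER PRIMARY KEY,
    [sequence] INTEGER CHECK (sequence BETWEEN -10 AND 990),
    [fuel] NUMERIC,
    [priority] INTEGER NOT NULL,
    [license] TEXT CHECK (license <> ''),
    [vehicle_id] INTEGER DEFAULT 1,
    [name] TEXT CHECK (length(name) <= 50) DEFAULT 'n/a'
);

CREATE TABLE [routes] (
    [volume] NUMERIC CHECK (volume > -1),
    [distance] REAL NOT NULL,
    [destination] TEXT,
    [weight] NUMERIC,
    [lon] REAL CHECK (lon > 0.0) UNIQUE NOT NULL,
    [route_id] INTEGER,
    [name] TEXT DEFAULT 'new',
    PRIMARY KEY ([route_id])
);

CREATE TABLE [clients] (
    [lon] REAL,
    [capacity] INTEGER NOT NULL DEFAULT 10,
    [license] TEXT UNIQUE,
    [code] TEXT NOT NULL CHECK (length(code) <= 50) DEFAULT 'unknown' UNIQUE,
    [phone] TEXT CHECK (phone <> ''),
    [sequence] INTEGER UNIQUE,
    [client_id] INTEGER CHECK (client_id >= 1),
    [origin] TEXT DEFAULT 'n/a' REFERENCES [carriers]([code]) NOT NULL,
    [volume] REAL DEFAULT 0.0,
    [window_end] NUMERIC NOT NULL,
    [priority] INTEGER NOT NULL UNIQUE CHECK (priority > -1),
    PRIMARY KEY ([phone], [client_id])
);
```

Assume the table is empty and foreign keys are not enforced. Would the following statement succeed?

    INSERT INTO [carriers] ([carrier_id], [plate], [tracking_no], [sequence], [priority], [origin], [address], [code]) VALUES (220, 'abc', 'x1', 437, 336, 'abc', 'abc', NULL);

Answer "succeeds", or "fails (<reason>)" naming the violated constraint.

fails (NOT NULL on code)

code is explicitly set to NULL, but code is declared NOT NULL.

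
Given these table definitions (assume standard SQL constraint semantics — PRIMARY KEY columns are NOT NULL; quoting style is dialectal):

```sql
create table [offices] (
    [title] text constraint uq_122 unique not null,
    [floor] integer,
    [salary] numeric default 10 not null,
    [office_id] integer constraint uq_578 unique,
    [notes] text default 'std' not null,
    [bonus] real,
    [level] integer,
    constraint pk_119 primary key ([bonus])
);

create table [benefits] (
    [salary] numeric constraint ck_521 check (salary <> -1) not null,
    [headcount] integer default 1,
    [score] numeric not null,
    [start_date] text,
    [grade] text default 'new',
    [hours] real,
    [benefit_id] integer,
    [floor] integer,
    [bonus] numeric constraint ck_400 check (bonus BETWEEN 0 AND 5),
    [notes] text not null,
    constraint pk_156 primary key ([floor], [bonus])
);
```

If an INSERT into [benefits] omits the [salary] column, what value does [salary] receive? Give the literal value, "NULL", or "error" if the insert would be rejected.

salary has no DEFAULT clause.
Omitting it would insert NULL, but it is declared NOT NULL, so the INSERT fails.

error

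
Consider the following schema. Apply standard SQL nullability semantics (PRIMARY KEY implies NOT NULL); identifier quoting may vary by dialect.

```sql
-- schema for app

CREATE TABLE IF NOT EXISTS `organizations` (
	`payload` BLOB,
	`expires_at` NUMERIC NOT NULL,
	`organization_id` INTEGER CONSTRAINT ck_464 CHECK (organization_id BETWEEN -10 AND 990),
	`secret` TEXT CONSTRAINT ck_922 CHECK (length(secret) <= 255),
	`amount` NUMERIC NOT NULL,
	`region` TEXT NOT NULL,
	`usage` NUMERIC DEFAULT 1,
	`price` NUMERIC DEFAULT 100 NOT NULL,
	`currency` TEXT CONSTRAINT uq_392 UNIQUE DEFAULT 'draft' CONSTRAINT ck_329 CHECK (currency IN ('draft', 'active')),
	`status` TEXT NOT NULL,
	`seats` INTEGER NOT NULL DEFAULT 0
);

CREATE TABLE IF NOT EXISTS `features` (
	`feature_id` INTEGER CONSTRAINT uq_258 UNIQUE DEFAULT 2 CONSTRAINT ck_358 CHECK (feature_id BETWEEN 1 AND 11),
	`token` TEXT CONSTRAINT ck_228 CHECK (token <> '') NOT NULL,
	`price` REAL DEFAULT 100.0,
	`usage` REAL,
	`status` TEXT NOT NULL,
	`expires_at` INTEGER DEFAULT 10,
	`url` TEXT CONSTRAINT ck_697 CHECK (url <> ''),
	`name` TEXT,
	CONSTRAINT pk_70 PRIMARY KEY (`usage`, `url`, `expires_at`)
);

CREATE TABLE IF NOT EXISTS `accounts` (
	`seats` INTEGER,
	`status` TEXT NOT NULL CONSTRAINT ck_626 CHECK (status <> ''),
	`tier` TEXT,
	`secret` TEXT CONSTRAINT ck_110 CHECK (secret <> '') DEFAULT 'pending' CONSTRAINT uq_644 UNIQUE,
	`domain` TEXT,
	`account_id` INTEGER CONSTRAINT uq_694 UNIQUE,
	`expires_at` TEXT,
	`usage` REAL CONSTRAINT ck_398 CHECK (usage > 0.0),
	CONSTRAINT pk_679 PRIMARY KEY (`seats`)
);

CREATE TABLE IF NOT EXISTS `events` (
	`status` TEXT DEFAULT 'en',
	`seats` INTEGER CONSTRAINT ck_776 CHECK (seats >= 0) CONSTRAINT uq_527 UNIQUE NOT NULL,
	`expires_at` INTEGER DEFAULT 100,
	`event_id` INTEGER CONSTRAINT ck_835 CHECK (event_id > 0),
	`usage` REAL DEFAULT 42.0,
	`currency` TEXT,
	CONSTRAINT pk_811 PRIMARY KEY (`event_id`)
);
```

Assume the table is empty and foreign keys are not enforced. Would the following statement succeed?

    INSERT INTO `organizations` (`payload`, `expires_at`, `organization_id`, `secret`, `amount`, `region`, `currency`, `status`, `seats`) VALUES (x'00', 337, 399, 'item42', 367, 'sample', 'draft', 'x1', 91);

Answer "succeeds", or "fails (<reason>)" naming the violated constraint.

NOT NULL columns: amount is supplied; expires_at is supplied; price defaults to 100; region is supplied; seats is supplied; status is supplied.
CHECK constraints: 399 satisfies (organization_id BETWEEN -10 AND 990); 'item42' satisfies (length(secret) <= 255); 'draft' satisfies (currency IN ('draft', 'active')).
No constraint is violated.

succeeds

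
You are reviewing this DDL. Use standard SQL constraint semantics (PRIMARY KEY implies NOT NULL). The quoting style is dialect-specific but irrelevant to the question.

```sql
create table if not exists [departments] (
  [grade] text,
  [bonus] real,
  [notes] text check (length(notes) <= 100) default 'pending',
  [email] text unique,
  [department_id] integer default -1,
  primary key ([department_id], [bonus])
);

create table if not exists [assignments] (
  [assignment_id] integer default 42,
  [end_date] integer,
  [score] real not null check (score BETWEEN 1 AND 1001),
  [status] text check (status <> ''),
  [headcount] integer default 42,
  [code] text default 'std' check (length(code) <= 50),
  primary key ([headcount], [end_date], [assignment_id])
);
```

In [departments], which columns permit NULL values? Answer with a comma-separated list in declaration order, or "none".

- grade: no NOT NULL constraint applies → nullable.
- bonus: part of the PRIMARY KEY, which implies NOT NULL → not nullable.
- notes: CHECK does not forbid NULL (a CHECK constraint passes when its expression is NULL) → nullable.
- email: UNIQUE does not imply NOT NULL → nullable.
- department_id: part of the PRIMARY KEY, which implies NOT NULL → not nullable.

grade, notes, email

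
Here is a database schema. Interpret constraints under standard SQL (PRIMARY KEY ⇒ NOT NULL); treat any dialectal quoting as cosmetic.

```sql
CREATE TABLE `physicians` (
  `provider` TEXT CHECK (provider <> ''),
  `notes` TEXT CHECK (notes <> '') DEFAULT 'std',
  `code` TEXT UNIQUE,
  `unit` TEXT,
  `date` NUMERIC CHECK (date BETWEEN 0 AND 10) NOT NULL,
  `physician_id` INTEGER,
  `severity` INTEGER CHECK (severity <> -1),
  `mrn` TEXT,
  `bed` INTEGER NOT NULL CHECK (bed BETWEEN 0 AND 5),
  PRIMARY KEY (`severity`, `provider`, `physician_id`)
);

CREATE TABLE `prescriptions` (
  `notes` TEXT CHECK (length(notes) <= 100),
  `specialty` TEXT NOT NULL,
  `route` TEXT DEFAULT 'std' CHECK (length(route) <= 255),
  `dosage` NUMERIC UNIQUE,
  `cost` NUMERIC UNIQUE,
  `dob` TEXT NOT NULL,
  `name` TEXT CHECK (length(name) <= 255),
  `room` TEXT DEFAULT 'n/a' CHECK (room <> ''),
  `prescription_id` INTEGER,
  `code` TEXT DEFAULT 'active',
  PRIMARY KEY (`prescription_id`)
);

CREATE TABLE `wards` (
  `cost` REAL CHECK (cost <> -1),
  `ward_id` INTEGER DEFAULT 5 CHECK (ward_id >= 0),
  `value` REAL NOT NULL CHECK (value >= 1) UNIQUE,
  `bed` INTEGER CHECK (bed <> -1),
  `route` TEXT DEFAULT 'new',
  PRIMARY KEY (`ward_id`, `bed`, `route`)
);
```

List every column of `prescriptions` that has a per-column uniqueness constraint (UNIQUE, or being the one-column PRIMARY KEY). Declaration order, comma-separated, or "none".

- notes: no UNIQUE or single-column PK constraint.
- specialty: no UNIQUE or single-column PK constraint.
- route: no UNIQUE or single-column PK constraint.
- dosage: declared UNIQUE → unique.
- cost: declared UNIQUE → unique.
- dob: no UNIQUE or single-column PK constraint.
- name: no UNIQUE or single-column PK constraint.
- room: no UNIQUE or single-column PK constraint.
- prescription_id: single-column PRIMARY KEY → unique.
- code: no UNIQUE or single-column PK constraint.

dosage, cost, prescription_id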